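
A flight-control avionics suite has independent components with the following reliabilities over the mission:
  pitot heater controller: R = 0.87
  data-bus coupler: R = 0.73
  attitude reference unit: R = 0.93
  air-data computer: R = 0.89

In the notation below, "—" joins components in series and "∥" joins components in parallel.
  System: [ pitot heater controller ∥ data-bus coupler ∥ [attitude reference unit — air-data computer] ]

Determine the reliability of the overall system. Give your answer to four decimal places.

Series (attitude reference unit and air-data computer): 0.930000 × 0.890000 = 0.827700
Parallel (pitot heater controller, data-bus coupler, and [0.827700]): 1 − (1 − 0.870000)(1 − 0.730000)(1 − 0.827700) = 0.9940

0.9940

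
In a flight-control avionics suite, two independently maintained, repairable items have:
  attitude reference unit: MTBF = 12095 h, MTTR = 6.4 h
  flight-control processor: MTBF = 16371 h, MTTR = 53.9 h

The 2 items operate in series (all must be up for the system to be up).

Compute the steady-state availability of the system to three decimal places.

0.996

A(attitude reference unit) = MTBF/(MTBF+MTTR) = 12095/(12095+6.4) = 0.999471
A(flight-control processor) = MTBF/(MTBF+MTTR) = 16371/(16371+53.9) = 0.996718
Series availability: 0.999471 × 0.996718 = 0.996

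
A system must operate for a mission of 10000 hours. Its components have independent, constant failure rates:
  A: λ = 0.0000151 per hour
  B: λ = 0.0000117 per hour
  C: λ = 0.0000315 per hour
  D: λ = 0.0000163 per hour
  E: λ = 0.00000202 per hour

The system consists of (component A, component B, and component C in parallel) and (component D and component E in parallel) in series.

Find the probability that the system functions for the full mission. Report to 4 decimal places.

R(A) = exp(−0.0000151 × 10000) = 0.859848
R(B) = exp(−0.0000117 × 10000) = 0.889585
R(C) = exp(−0.0000315 × 10000) = 0.729789
R(D) = exp(−0.0000163 × 10000) = 0.849591
R(E) = exp(−0.00000202 × 10000) = 0.980003
Parallel (A, B, and C): 1 − (1 − 0.859848)(1 − 0.889585)(1 − 0.729789) = 0.995819
Parallel (D and E): 1 − (1 − 0.849591)(1 − 0.980003) = 0.996992
Series ([0.995819] and [0.996992]): 0.995819 × 0.996992 = 0.9928

0.9928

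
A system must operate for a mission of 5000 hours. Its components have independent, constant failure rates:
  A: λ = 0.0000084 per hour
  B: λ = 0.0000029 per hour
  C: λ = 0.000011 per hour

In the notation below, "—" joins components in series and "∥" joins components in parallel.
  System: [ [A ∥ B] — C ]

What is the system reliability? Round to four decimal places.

R(A) = exp(−0.0000084 × 5000) = 0.958870
R(B) = exp(−0.0000029 × 5000) = 0.985605
R(C) = exp(−0.000011 × 5000) = 0.946485
Parallel (A and B): 1 − (1 − 0.958870)(1 − 0.985605) = 0.999408
Series ([0.999408] and C): 0.999408 × 0.946485 = 0.9459

0.9459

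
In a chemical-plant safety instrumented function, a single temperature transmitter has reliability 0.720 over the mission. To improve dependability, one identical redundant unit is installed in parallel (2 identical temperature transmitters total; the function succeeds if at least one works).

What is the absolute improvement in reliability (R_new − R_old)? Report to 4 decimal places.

0.2016

R_before = 0.720
R_after = 1 − (1 − 0.720)^2 = 0.9216
ΔR = 0.9216 − 0.720 = 0.2016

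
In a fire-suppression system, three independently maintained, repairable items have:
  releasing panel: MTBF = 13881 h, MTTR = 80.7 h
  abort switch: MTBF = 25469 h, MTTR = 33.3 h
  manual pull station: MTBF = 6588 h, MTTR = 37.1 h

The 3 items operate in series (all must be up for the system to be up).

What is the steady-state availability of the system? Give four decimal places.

0.9874

A(releasing panel) = MTBF/(MTBF+MTTR) = 13881/(13881+80.7) = 0.994220
A(abort switch) = MTBF/(MTBF+MTTR) = 25469/(25469+33.3) = 0.998694
A(manual pull station) = MTBF/(MTBF+MTTR) = 6588/(6588+37.1) = 0.994400
Series availability: 0.994220 × 0.998694 × 0.994400 = 0.9874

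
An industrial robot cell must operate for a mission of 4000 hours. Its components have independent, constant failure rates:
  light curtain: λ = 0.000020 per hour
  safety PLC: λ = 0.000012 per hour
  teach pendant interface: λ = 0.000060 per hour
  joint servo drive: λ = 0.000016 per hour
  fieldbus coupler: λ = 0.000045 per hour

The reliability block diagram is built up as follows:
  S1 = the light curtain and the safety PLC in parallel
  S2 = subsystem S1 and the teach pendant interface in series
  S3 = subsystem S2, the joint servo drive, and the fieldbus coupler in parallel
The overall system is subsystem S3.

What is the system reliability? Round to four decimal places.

0.9978

R(light curtain) = exp(−0.000020 × 4000) = 0.923116
R(safety PLC) = exp(−0.000012 × 4000) = 0.953134
R(teach pendant interface) = exp(−0.000060 × 4000) = 0.786628
R(joint servo drive) = exp(−0.000016 × 4000) = 0.938005
R(fieldbus coupler) = exp(−0.000045 × 4000) = 0.835270
Parallel (light curtain and safety PLC): 1 − (1 − 0.923116)(1 − 0.953134) = 0.996397
Series ([0.996397] and teach pendant interface): 0.996397 × 0.786628 = 0.783794
Parallel ([0.783794], joint servo drive, and fieldbus coupler): 1 − (1 − 0.783794)(1 − 0.938005)(1 − 0.835270) = 0.9978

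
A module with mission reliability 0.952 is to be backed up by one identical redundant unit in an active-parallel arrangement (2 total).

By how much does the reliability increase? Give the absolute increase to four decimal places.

0.0457

R_before = 0.952
R_after = 1 − (1 − 0.952)^2 = 0.9977
ΔR = 0.9977 − 0.952 = 0.0457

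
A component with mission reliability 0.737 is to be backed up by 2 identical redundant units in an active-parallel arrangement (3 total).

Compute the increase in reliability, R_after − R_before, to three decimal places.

R_before = 0.737
R_after = 1 − (1 − 0.737)^3 = 0.982
ΔR = 0.982 − 0.737 = 0.245

0.245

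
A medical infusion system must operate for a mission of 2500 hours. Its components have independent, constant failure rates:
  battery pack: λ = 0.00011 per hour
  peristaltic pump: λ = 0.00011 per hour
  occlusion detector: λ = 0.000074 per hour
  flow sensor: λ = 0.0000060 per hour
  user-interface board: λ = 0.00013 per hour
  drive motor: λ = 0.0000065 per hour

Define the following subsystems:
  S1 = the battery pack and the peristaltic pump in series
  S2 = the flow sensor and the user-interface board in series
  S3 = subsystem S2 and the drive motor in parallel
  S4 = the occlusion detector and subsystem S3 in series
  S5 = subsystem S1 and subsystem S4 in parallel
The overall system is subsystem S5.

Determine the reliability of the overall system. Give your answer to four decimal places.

R(battery pack) = exp(−0.00011 × 2500) = 0.759572
R(peristaltic pump) = exp(−0.00011 × 2500) = 0.759572
R(occlusion detector) = exp(−0.000074 × 2500) = 0.831104
R(flow sensor) = exp(−0.0000060 × 2500) = 0.985112
R(user-interface board) = exp(−0.00013 × 2500) = 0.722527
R(drive motor) = exp(−0.0000065 × 2500) = 0.983881
Series (battery pack and peristaltic pump): 0.759572 × 0.759572 = 0.576950
Series (flow sensor and user-interface board): 0.985112 × 0.722527 = 0.711770
Parallel ([0.711770] and drive motor): 1 − (1 − 0.711770)(1 − 0.983881) = 0.995354
Series (occlusion detector and [0.995354]): 0.831104 × 0.995354 = 0.827243
Parallel ([0.576950] and [0.827243]): 1 − (1 − 0.576950)(1 − 0.827243) = 0.9269

0.9269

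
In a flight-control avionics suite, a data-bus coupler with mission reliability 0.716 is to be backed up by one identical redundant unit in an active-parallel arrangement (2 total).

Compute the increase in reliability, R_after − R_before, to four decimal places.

R_before = 0.716
R_after = 1 − (1 − 0.716)^2 = 0.9193
ΔR = 0.9193 − 0.716 = 0.2033

0.2033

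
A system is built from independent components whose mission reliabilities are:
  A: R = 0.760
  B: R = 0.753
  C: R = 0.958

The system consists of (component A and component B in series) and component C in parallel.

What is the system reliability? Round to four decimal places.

0.9820

Series (A and B): 0.760000 × 0.753000 = 0.572280
Parallel ([0.572280] and C): 1 − (1 − 0.572280)(1 − 0.958000) = 0.9820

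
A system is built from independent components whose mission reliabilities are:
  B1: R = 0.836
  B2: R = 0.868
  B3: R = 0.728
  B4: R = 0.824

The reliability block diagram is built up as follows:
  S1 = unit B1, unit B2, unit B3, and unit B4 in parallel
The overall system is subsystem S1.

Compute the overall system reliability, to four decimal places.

0.9990

Parallel (B1, B2, B3, and B4): 1 − (1 − 0.836000)(1 − 0.868000)(1 − 0.728000)(1 − 0.824000) = 0.9990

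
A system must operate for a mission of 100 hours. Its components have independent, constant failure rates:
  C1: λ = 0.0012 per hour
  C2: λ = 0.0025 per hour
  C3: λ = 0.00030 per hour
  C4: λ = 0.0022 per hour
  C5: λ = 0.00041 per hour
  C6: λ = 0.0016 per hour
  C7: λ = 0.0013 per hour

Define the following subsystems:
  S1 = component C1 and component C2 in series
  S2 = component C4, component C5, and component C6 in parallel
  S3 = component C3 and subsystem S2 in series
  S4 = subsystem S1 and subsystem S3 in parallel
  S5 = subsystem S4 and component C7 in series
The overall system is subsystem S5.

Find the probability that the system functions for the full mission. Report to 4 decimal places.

R(C1) = exp(−0.0012 × 100) = 0.886920
R(C2) = exp(−0.0025 × 100) = 0.778801
R(C3) = exp(−0.00030 × 100) = 0.970446
R(C4) = exp(−0.0022 × 100) = 0.802519
R(C5) = exp(−0.00041 × 100) = 0.959829
R(C6) = exp(−0.0016 × 100) = 0.852144
R(C7) = exp(−0.0013 × 100) = 0.878095
Series (C1 and C2): 0.886920 × 0.778801 = 0.690734
Parallel (C4, C5, and C6): 1 − (1 − 0.802519)(1 − 0.959829)(1 − 0.852144) = 0.998827
Series (C3 and [0.998827]): 0.970446 × 0.998827 = 0.969308
Parallel ([0.690734] and [0.969308]): 1 − (1 − 0.690734)(1 − 0.969308) = 0.990508
Series ([0.990508] and C7): 0.990508 × 0.878095 = 0.8698

0.8698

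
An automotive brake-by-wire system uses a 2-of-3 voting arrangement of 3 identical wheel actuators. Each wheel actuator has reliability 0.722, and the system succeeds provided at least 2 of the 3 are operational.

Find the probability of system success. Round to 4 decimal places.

R = Σ_{i=2}^{3} C(3,i) p^i (1−p)^{3−i} with p = 0.722
C(3,2)·0.722^2·0.278^1 = 0.434751
C(3,3)·0.722^3·0.278^0 = 0.376367
Sum = 0.8111

0.8111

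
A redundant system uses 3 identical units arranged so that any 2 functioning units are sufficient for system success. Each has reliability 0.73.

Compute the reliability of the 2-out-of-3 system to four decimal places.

0.8207

R = Σ_{i=2}^{3} C(3,i) p^i (1−p)^{3−i} with p = 0.73
C(3,2)·0.73^2·0.27^1 = 0.431649
C(3,3)·0.73^3·0.27^0 = 0.389017
Sum = 0.8207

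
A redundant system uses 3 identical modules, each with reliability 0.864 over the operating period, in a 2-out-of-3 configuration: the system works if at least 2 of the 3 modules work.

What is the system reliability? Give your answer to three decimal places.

0.950

R = Σ_{i=2}^{3} C(3,i) p^i (1−p)^{3−i} with p = 0.864
C(3,2)·0.864^2·0.136^1 = 0.30457
C(3,3)·0.864^3·0.136^0 = 0.64497
Sum = 0.950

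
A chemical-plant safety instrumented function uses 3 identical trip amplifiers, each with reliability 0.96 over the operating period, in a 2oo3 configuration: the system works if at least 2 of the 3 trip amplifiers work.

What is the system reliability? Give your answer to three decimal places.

0.995

R = Σ_{i=2}^{3} C(3,i) p^i (1−p)^{3−i} with p = 0.96
C(3,2)·0.96^2·0.04^1 = 0.11059
C(3,3)·0.96^3·0.04^0 = 0.88474
Sum = 0.995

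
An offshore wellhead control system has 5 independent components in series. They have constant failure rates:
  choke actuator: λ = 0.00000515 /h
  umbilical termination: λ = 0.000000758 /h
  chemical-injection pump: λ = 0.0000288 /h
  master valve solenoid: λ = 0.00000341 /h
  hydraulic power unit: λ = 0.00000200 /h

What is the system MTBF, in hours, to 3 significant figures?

Series of exponential components: λ_sys = Σ λ_i
λ_sys = 0.00000515 + 0.000000758 + 0.0000288 + 0.00000341 + 0.00000200 = 4.0118e-05 /h
MTBF = 1 / λ_sys = 24900 h

24900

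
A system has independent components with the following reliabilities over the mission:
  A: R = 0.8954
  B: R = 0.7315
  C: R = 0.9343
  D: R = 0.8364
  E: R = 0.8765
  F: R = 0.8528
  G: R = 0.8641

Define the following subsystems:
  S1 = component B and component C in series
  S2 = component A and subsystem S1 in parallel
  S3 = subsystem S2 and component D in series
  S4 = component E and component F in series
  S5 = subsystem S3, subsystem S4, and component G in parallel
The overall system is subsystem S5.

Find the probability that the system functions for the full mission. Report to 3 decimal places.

Series (B and C): 0.73150 × 0.93430 = 0.68344
Parallel (A and [0.68344]): 1 − (1 − 0.89540)(1 − 0.68344) = 0.96689
Series ([0.96689] and D): 0.96689 × 0.83640 = 0.80871
Series (E and F): 0.87650 × 0.85280 = 0.74748
Parallel ([0.80871], [0.74748], and G): 1 − (1 − 0.80871)(1 − 0.74748)(1 − 0.86410) = 0.993

0.993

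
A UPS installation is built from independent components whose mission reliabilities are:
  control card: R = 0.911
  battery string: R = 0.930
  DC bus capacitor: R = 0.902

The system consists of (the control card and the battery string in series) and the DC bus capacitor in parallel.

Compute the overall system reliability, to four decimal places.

Series (control card and battery string): 0.911000 × 0.930000 = 0.847230
Parallel ([0.847230] and DC bus capacitor): 1 − (1 − 0.847230)(1 − 0.902000) = 0.9850

0.9850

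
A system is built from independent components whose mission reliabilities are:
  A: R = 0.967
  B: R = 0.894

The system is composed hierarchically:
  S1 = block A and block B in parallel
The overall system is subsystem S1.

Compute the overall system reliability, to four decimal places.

Parallel (A and B): 1 − (1 − 0.967000)(1 − 0.894000) = 0.9965

0.9965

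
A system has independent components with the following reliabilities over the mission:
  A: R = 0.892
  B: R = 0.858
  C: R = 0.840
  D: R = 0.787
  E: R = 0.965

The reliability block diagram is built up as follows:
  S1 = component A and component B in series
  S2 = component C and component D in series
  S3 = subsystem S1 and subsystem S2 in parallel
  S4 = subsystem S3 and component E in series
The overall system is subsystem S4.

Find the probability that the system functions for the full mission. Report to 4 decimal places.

Series (A and B): 0.892000 × 0.858000 = 0.765336
Series (C and D): 0.840000 × 0.787000 = 0.661080
Parallel ([0.765336] and [0.661080]): 1 − (1 − 0.765336)(1 − 0.661080) = 0.920468
Series ([0.920468] and E): 0.920468 × 0.965000 = 0.8883

0.8883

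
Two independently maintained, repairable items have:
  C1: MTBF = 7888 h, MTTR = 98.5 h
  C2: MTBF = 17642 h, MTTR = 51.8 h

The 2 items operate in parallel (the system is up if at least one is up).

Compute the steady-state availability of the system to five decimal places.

0.99996

A(C1) = MTBF/(MTBF+MTTR) = 7888/(7888+98.5) = 0.987667
A(C2) = MTBF/(MTBF+MTTR) = 17642/(17642+51.8) = 0.997072
Parallel availability: 1 − (1 − 0.987667)(1 − 0.997072) = 0.99996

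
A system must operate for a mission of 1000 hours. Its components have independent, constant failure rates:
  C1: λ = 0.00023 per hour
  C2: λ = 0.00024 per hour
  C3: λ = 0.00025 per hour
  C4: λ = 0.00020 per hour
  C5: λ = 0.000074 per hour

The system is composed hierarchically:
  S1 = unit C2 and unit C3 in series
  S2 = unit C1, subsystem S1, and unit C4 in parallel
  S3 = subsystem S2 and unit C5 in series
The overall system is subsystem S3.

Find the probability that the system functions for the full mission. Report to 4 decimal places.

0.9153

R(C1) = exp(−0.00023 × 1000) = 0.794534
R(C2) = exp(−0.00024 × 1000) = 0.786628
R(C3) = exp(−0.00025 × 1000) = 0.778801
R(C4) = exp(−0.00020 × 1000) = 0.818731
R(C5) = exp(−0.000074 × 1000) = 0.928672
Series (C2 and C3): 0.786628 × 0.778801 = 0.612627
Parallel (C1, [0.612627], and C4): 1 − (1 − 0.794534)(1 − 0.612627)(1 − 0.818731) = 0.985572
Series ([0.985572] and C5): 0.985572 × 0.928672 = 0.9153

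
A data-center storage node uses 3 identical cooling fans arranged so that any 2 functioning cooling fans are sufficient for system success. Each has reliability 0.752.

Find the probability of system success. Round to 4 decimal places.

0.8460

R = Σ_{i=2}^{3} C(3,i) p^i (1−p)^{3−i} with p = 0.752
C(3,2)·0.752^2·0.248^1 = 0.420735
C(3,3)·0.752^3·0.248^0 = 0.425259
Sum = 0.8460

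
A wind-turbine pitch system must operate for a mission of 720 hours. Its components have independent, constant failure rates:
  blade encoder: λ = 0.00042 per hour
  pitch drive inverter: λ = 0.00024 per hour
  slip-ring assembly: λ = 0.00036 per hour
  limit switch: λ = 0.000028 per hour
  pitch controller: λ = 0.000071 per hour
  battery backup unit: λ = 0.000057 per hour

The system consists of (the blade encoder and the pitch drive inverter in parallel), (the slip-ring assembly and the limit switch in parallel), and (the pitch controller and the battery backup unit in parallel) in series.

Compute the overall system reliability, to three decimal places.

R(blade encoder) = exp(−0.00042 × 720) = 0.73904
R(pitch drive inverter) = exp(−0.00024 × 720) = 0.84131
R(slip-ring assembly) = exp(−0.00036 × 720) = 0.77167
R(limit switch) = exp(−0.000028 × 720) = 0.98004
R(pitch controller) = exp(−0.000071 × 720) = 0.95016
R(battery backup unit) = exp(−0.000057 × 720) = 0.95979
Parallel (blade encoder and pitch drive inverter): 1 − (1 − 0.73904)(1 − 0.84131) = 0.95859
Parallel (slip-ring assembly and limit switch): 1 − (1 − 0.77167)(1 − 0.98004) = 0.99544
Parallel (pitch controller and battery backup unit): 1 − (1 − 0.95016)(1 − 0.95979) = 0.99800
Series ([0.95859], [0.99544], and [0.99800]): 0.95859 × 0.99544 × 0.99800 = 0.952

0.952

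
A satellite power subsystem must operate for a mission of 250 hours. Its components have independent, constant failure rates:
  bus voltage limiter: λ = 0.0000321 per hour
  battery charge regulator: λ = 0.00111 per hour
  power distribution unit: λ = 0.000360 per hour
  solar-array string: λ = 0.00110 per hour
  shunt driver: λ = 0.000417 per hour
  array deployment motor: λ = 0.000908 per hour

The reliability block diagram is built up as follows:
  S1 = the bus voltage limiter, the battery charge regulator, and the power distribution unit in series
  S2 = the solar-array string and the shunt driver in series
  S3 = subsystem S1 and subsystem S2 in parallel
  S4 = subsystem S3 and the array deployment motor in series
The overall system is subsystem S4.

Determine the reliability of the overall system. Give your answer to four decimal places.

0.7182

R(bus voltage limiter) = exp(−0.0000321 × 250) = 0.992007
R(battery charge regulator) = exp(−0.00111 × 250) = 0.757676
R(power distribution unit) = exp(−0.000360 × 250) = 0.913931
R(solar-array string) = exp(−0.00110 × 250) = 0.759572
R(shunt driver) = exp(−0.000417 × 250) = 0.901000
R(array deployment motor) = exp(−0.000908 × 250) = 0.796921
Series (bus voltage limiter, battery charge regulator, and power distribution unit): 0.992007 × 0.757676 × 0.913931 = 0.686929
Series (solar-array string and shunt driver): 0.759572 × 0.901000 = 0.684374
Parallel ([0.686929] and [0.684374]): 1 − (1 − 0.686929)(1 − 0.684374) = 0.901187
Series ([0.901187] and array deployment motor): 0.901187 × 0.796921 = 0.7182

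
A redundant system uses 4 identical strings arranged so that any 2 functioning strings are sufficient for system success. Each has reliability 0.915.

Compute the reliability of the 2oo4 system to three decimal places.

0.998

R = Σ_{i=2}^{4} C(4,i) p^i (1−p)^{4−i} with p = 0.915
C(4,2)·0.915^2·0.085^2 = 0.03629
C(4,3)·0.915^3·0.085^1 = 0.26046
C(4,4)·0.915^4·0.085^0 = 0.70095
Sum = 0.998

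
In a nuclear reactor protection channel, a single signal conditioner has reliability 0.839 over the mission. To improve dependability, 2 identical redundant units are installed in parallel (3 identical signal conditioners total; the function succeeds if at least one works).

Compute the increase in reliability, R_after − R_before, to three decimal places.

R_before = 0.839
R_after = 1 − (1 − 0.839)^3 = 0.996
ΔR = 0.996 − 0.839 = 0.157

0.157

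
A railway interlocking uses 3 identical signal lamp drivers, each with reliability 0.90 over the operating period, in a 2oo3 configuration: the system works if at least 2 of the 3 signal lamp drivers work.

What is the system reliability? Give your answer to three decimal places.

R = Σ_{i=2}^{3} C(3,i) p^i (1−p)^{3−i} with p = 0.90
C(3,2)·0.90^2·0.10^1 = 0.24300
C(3,3)·0.90^3·0.10^0 = 0.72900
Sum = 0.972

0.972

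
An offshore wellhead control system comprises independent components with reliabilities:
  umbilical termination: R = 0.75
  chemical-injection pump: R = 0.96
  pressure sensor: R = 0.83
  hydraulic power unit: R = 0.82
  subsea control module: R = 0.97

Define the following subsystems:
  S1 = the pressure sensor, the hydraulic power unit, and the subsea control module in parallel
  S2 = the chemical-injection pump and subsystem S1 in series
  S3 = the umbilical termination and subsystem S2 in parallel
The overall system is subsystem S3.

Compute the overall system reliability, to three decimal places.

0.990

Parallel (pressure sensor, hydraulic power unit, and subsea control module): 1 − (1 − 0.83000)(1 − 0.82000)(1 − 0.97000) = 0.99908
Series (chemical-injection pump and [0.99908]): 0.96000 × 0.99908 = 0.95912
Parallel (umbilical termination and [0.95912]): 1 − (1 − 0.75000)(1 − 0.95912) = 0.990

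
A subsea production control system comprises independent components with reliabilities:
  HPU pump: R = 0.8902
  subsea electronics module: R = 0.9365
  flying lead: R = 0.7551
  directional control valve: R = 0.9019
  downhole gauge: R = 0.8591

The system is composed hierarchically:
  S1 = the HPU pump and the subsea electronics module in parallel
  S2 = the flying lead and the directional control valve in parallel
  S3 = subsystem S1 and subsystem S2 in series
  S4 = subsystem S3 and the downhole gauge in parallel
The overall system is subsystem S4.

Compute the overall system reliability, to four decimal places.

0.9957

Parallel (HPU pump and subsea electronics module): 1 − (1 − 0.890200)(1 − 0.936500) = 0.993028
Parallel (flying lead and directional control valve): 1 − (1 − 0.755100)(1 − 0.901900) = 0.975975
Series ([0.993028] and [0.975975]): 0.993028 × 0.975975 = 0.969171
Parallel ([0.969171] and downhole gauge): 1 − (1 − 0.969171)(1 − 0.859100) = 0.9957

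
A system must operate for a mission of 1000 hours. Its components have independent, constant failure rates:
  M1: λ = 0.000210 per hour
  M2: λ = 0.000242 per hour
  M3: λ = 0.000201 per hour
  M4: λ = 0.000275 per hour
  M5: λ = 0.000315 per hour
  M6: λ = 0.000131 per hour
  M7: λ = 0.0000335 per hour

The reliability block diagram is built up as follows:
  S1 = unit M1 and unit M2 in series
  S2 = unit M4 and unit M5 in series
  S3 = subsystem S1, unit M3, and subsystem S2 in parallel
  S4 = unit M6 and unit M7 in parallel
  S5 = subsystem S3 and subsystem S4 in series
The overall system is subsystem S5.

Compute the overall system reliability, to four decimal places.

R(M1) = exp(−0.000210 × 1000) = 0.810584
R(M2) = exp(−0.000242 × 1000) = 0.785056
R(M3) = exp(−0.000201 × 1000) = 0.817912
R(M4) = exp(−0.000275 × 1000) = 0.759572
R(M5) = exp(−0.000315 × 1000) = 0.729789
R(M6) = exp(−0.000131 × 1000) = 0.877218
R(M7) = exp(−0.0000335 × 1000) = 0.967055
Series (M1 and M2): 0.810584 × 0.785056 = 0.636354
Series (M4 and M5): 0.759572 × 0.729789 = 0.554327
Parallel ([0.636354], M3, and [0.554327]): 1 − (1 − 0.636354)(1 − 0.817912)(1 − 0.554327) = 0.970490
Parallel (M6 and M7): 1 − (1 − 0.877218)(1 − 0.967055) = 0.995955
Series ([0.970490] and [0.995955]): 0.970490 × 0.995955 = 0.9666

0.9666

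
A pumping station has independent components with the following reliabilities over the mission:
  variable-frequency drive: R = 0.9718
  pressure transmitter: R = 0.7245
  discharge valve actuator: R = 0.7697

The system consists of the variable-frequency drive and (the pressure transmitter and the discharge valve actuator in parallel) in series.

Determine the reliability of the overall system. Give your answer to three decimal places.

Parallel (pressure transmitter and discharge valve actuator): 1 − (1 − 0.72450)(1 − 0.76970) = 0.93655
Series (variable-frequency drive and [0.93655]): 0.97180 × 0.93655 = 0.910

0.910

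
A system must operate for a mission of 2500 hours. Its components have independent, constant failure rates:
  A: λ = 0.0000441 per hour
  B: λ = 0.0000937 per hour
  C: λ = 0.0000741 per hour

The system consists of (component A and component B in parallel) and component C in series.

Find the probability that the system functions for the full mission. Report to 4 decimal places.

R(A) = exp(−0.0000441 × 2500) = 0.895610
R(B) = exp(−0.0000937 × 2500) = 0.791164
R(C) = exp(−0.0000741 × 2500) = 0.830897
Parallel (A and B): 1 − (1 − 0.895610)(1 − 0.791164) = 0.978200
Series ([0.978200] and C): 0.978200 × 0.830897 = 0.8128

0.8128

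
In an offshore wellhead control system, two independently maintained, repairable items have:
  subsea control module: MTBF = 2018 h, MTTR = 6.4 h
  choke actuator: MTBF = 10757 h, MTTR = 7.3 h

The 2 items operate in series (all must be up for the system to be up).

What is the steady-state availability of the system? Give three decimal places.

0.996

A(subsea control module) = MTBF/(MTBF+MTTR) = 2018/(2018+6.4) = 0.996839
A(choke actuator) = MTBF/(MTBF+MTTR) = 10757/(10757+7.3) = 0.999322
Series availability: 0.996839 × 0.999322 = 0.996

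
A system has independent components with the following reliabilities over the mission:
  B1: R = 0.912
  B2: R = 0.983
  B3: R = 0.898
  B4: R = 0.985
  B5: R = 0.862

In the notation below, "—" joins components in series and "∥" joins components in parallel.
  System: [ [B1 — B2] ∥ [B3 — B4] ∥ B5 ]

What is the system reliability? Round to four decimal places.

Series (B1 and B2): 0.912000 × 0.983000 = 0.896496
Series (B3 and B4): 0.898000 × 0.985000 = 0.884530
Parallel ([0.896496], [0.884530], and B5): 1 − (1 − 0.896496)(1 − 0.884530)(1 − 0.862000) = 0.9984

0.9984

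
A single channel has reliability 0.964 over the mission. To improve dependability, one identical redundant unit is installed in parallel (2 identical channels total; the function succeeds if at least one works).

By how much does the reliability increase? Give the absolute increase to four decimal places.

0.0347

R_before = 0.964
R_after = 1 − (1 − 0.964)^2 = 0.9987
ΔR = 0.9987 − 0.964 = 0.0347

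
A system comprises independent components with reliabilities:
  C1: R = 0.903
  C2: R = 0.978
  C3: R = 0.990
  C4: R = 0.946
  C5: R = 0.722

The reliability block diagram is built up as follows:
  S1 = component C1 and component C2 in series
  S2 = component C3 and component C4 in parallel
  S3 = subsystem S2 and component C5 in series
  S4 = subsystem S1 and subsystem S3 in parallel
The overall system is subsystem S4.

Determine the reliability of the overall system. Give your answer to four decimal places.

0.9675

Series (C1 and C2): 0.903000 × 0.978000 = 0.883134
Parallel (C3 and C4): 1 − (1 − 0.990000)(1 − 0.946000) = 0.999460
Series ([0.999460] and C5): 0.999460 × 0.722000 = 0.721610
Parallel ([0.883134] and [0.721610]): 1 − (1 − 0.883134)(1 − 0.721610) = 0.9675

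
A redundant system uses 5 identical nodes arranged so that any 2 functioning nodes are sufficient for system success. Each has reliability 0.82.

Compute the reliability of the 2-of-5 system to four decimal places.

R = Σ_{i=2}^{5} C(5,i) p^i (1−p)^{5−i} with p = 0.82
C(5,2)·0.82^2·0.18^3 = 0.039214
C(5,3)·0.82^3·0.18^2 = 0.178643
C(5,4)·0.82^4·0.18^1 = 0.406910
C(5,5)·0.82^5·0.18^0 = 0.370740
Sum = 0.9955

0.9955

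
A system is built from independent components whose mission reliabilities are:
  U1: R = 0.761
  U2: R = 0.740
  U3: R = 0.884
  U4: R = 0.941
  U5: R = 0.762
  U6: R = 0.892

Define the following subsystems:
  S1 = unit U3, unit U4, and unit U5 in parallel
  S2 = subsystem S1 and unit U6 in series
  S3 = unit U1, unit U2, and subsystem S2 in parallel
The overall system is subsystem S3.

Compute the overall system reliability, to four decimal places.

0.9932

Parallel (U3, U4, and U5): 1 − (1 − 0.884000)(1 − 0.941000)(1 − 0.762000) = 0.998371
Series ([0.998371] and U6): 0.998371 × 0.892000 = 0.890547
Parallel (U1, U2, and [0.890547]): 1 − (1 − 0.761000)(1 − 0.740000)(1 − 0.890547) = 0.9932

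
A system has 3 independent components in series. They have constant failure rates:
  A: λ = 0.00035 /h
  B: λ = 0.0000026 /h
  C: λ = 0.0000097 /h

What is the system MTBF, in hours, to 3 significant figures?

2760

Series of exponential components: λ_sys = Σ λ_i
λ_sys = 0.00035 + 0.0000026 + 0.0000097 = 3.6230e-04 /h
MTBF = 1 / λ_sys = 2760 h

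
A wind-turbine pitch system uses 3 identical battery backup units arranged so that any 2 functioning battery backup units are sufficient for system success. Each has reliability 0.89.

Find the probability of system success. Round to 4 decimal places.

0.9664

R = Σ_{i=2}^{3} C(3,i) p^i (1−p)^{3−i} with p = 0.89
C(3,2)·0.89^2·0.11^1 = 0.261393
C(3,3)·0.89^3·0.11^0 = 0.704969
Sum = 0.9664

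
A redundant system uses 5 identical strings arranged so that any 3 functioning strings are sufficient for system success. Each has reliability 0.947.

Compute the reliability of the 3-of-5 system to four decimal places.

R = Σ_{i=3}^{5} C(5,i) p^i (1−p)^{5−i} with p = 0.947
C(5,3)·0.947^3·0.053^2 = 0.023856
C(5,4)·0.947^4·0.053^1 = 0.213131
C(5,5)·0.947^5·0.053^0 = 0.761640
Sum = 0.9986

0.9986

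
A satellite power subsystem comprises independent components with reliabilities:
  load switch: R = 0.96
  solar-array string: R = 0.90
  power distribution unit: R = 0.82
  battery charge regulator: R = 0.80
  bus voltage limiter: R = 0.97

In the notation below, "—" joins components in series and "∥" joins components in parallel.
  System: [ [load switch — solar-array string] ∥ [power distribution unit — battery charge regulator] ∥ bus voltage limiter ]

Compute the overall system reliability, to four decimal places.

0.9986

Series (load switch and solar-array string): 0.960000 × 0.900000 = 0.864000
Series (power distribution unit and battery charge regulator): 0.820000 × 0.800000 = 0.656000
Parallel ([0.864000], [0.656000], and bus voltage limiter): 1 − (1 − 0.864000)(1 − 0.656000)(1 − 0.970000) = 0.9986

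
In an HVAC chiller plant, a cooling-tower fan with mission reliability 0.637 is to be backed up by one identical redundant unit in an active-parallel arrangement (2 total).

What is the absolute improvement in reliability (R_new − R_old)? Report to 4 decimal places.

0.2312

R_before = 0.637
R_after = 1 − (1 − 0.637)^2 = 0.8682
ΔR = 0.8682 − 0.637 = 0.2312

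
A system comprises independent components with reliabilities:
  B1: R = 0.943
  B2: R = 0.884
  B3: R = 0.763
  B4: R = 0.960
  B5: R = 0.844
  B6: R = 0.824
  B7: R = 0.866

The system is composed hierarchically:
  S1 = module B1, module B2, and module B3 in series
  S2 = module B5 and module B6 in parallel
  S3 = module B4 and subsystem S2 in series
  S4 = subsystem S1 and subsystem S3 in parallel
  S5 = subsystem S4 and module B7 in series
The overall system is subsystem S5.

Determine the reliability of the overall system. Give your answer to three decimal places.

Series (B1, B2, and B3): 0.94300 × 0.88400 × 0.76300 = 0.63605
Parallel (B5 and B6): 1 − (1 − 0.84400)(1 − 0.82400) = 0.97254
Series (B4 and [0.97254]): 0.96000 × 0.97254 = 0.93364
Parallel ([0.63605] and [0.93364]): 1 − (1 − 0.63605)(1 − 0.93364) = 0.97585
Series ([0.97585] and B7): 0.97585 × 0.86600 = 0.845

0.845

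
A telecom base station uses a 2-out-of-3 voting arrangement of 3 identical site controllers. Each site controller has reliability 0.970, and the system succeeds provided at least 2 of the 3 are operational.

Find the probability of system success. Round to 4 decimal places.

R = Σ_{i=2}^{3} C(3,i) p^i (1−p)^{3−i} with p = 0.970
C(3,2)·0.970^2·0.030^1 = 0.084681
C(3,3)·0.970^3·0.030^0 = 0.912673
Sum = 0.9974

0.9974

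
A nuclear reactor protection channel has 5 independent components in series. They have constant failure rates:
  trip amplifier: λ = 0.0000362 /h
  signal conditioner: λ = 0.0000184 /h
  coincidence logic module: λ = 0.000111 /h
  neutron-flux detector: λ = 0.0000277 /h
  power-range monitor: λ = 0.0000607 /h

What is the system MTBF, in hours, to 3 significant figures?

3940

Series of exponential components: λ_sys = Σ λ_i
λ_sys = 0.0000362 + 0.0000184 + 0.000111 + 0.0000277 + 0.0000607 = 2.5400e-04 /h
MTBF = 1 / λ_sys = 3940 h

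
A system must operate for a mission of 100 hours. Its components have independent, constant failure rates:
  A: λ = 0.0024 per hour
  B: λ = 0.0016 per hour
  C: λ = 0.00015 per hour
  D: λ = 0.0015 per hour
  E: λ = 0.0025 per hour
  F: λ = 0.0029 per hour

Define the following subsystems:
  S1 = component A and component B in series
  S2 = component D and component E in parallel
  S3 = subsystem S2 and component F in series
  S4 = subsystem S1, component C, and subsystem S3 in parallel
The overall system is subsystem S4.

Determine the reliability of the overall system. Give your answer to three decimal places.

0.999

R(A) = exp(−0.0024 × 100) = 0.78663
R(B) = exp(−0.0016 × 100) = 0.85214
R(C) = exp(−0.00015 × 100) = 0.98511
R(D) = exp(−0.0015 × 100) = 0.86071
R(E) = exp(−0.0025 × 100) = 0.77880
R(F) = exp(−0.0029 × 100) = 0.74826
Series (A and B): 0.78663 × 0.85214 = 0.67032
Parallel (D and E): 1 − (1 − 0.86071)(1 − 0.77880) = 0.96919
Series ([0.96919] and F): 0.96919 × 0.74826 = 0.72521
Parallel ([0.67032], C, and [0.72521]): 1 − (1 − 0.67032)(1 − 0.98511)(1 − 0.72521) = 0.999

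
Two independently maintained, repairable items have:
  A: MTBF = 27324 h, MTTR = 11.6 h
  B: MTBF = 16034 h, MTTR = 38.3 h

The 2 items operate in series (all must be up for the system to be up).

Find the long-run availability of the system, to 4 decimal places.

A(A) = MTBF/(MTBF+MTTR) = 27324/(27324+11.6) = 0.999576
A(B) = MTBF/(MTBF+MTTR) = 16034/(16034+38.3) = 0.997617
Series availability: 0.999576 × 0.997617 = 0.9972

0.9972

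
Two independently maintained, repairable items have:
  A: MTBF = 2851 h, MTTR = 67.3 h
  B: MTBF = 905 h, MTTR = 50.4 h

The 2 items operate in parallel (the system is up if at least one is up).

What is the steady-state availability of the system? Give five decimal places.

0.99878

A(A) = MTBF/(MTBF+MTTR) = 2851/(2851+67.3) = 0.976939
A(B) = MTBF/(MTBF+MTTR) = 905/(905+50.4) = 0.947247
Parallel availability: 1 − (1 − 0.976939)(1 − 0.947247) = 0.99878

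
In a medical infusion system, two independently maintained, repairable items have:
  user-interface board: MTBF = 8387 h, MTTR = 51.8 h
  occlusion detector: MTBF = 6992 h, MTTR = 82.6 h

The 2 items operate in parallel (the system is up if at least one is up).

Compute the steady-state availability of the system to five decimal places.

0.99993

A(user-interface board) = MTBF/(MTBF+MTTR) = 8387/(8387+51.8) = 0.993862
A(occlusion detector) = MTBF/(MTBF+MTTR) = 6992/(6992+82.6) = 0.988324
Parallel availability: 1 − (1 − 0.993862)(1 − 0.988324) = 0.99993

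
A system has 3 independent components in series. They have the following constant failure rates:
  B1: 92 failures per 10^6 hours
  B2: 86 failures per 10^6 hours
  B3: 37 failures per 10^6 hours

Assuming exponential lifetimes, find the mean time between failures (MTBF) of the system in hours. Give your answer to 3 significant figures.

Series of exponential components: λ_sys = Σ λ_i
λ_sys = 0.000092 + 0.000086 + 0.000037 = 2.1500e-04 /h
MTBF = 1 / λ_sys = 4650 h

4650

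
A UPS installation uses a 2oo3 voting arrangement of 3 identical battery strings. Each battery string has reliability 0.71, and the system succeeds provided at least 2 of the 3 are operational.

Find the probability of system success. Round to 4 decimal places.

R = Σ_{i=2}^{3} C(3,i) p^i (1−p)^{3−i} with p = 0.71
C(3,2)·0.71^2·0.29^1 = 0.438567
C(3,3)·0.71^3·0.29^0 = 0.357911
Sum = 0.7965

0.7965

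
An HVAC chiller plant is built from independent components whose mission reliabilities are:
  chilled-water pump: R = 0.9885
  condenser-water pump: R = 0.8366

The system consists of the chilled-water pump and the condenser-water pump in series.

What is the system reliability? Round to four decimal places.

0.8270

Series (chilled-water pump and condenser-water pump): 0.988500 × 0.836600 = 0.8270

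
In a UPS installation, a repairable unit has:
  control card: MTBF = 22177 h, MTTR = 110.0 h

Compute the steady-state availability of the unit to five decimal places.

0.99506

A(control card) = MTBF/(MTBF+MTTR) = 22177/(22177+110.0) = 0.99506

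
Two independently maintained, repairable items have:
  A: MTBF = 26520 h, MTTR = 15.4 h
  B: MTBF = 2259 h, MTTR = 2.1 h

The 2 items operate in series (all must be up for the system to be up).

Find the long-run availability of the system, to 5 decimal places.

0.99849

A(A) = MTBF/(MTBF+MTTR) = 26520/(26520+15.4) = 0.999420
A(B) = MTBF/(MTBF+MTTR) = 2259/(2259+2.1) = 0.999071
Series availability: 0.999420 × 0.999071 = 0.99849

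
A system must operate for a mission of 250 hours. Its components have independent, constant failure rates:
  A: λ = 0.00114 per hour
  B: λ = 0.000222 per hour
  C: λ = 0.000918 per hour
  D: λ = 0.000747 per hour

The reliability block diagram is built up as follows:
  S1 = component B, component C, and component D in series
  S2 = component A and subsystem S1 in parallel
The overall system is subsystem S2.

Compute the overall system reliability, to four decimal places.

R(A) = exp(−0.00114 × 250) = 0.752014
R(B) = exp(−0.000222 × 250) = 0.946012
R(C) = exp(−0.000918 × 250) = 0.794931
R(D) = exp(−0.000747 × 250) = 0.829651
Series (B, C, and D): 0.946012 × 0.794931 × 0.829651 = 0.623909
Parallel (A and [0.623909]): 1 − (1 − 0.752014)(1 − 0.623909) = 0.9067

0.9067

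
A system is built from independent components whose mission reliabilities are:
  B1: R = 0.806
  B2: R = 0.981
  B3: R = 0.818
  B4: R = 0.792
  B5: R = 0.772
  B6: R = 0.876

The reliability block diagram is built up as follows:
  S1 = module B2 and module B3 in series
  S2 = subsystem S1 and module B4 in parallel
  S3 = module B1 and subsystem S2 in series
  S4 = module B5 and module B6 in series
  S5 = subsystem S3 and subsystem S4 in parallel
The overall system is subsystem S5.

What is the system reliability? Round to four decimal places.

Series (B2 and B3): 0.981000 × 0.818000 = 0.802458
Parallel ([0.802458] and B4): 1 − (1 − 0.802458)(1 − 0.792000) = 0.958911
Series (B1 and [0.958911]): 0.806000 × 0.958911 = 0.772882
Series (B5 and B6): 0.772000 × 0.876000 = 0.676272
Parallel ([0.772882] and [0.676272]): 1 − (1 − 0.772882)(1 − 0.676272) = 0.9265

0.9265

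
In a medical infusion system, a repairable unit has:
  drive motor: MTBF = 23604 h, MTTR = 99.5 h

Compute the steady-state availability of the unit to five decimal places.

0.99580

A(drive motor) = MTBF/(MTBF+MTTR) = 23604/(23604+99.5) = 0.99580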